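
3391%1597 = 197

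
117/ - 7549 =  - 117/7549 = - 0.02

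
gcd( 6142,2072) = 74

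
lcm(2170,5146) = 180110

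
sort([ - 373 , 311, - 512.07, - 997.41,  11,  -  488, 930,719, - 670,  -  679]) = [ - 997.41, - 679,-670, - 512.07, - 488, - 373, 11, 311,719,930]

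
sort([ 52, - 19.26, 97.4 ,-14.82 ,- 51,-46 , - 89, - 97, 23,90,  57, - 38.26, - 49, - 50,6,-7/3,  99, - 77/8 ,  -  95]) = [-97,-95, - 89,-51, - 50,-49,  -  46, - 38.26 , -19.26,  -  14.82,-77/8, - 7/3,6,23,52,57,  90,97.4,99]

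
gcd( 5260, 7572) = 4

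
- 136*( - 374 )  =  50864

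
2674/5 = 2674/5 = 534.80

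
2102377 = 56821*37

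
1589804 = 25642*62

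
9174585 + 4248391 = 13422976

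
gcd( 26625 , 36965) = 5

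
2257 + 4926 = 7183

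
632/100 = 6 + 8/25 = 6.32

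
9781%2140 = 1221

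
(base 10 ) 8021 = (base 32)7QL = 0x1f55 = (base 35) 6J6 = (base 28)A6D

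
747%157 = 119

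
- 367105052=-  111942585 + -255162467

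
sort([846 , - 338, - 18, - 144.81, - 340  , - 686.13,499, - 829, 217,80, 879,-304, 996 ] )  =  [ - 829, - 686.13, - 340, - 338,-304, - 144.81, - 18,80, 217  ,  499,846, 879,996]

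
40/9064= 5/1133=0.00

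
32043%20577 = 11466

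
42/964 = 21/482  =  0.04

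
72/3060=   2/85 = 0.02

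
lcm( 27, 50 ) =1350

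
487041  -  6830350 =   -  6343309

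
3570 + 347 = 3917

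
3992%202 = 154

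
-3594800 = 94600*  ( - 38 )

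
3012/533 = 5 + 347/533 = 5.65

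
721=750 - 29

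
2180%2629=2180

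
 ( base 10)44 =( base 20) 24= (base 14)32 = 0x2c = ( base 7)62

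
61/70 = 61/70 = 0.87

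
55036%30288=24748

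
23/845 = 23/845 = 0.03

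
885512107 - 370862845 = 514649262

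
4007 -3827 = 180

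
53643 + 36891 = 90534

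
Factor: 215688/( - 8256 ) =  - 209/8 = - 2^(-3)*11^1 * 19^1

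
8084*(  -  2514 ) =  - 20323176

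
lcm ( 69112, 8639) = 69112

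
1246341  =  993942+252399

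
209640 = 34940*6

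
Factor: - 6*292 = -2^3*3^1*73^1 = -  1752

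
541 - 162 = 379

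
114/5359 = 114/5359 = 0.02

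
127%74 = 53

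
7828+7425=15253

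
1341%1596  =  1341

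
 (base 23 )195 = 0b1011100101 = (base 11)614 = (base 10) 741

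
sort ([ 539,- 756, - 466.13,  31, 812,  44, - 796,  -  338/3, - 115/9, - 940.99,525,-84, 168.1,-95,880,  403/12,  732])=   [-940.99,-796  , - 756, - 466.13,-338/3,-95, - 84,  -  115/9,  31,  403/12  ,  44,  168.1,525, 539, 732,  812 , 880 ] 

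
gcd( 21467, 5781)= 1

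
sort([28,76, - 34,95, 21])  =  [ -34, 21, 28,76, 95 ]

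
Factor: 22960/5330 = 2^3*7^1 * 13^( - 1) = 56/13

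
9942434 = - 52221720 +62164154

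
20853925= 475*43903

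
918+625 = 1543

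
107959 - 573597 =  - 465638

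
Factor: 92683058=2^1 * 13^1*3564733^1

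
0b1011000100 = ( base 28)p8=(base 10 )708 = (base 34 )KS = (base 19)1i5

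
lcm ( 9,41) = 369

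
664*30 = 19920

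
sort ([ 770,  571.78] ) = [ 571.78,770 ]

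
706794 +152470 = 859264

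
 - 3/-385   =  3/385= 0.01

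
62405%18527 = 6824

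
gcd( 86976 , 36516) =12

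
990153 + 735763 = 1725916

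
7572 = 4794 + 2778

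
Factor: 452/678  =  2/3 = 2^1*3^( - 1 )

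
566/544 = 283/272 = 1.04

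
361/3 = 120 + 1/3=120.33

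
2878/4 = 719 + 1/2  =  719.50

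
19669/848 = 19669/848= 23.19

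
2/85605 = 2/85605= 0.00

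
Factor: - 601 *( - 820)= 2^2*5^1*41^1*601^1 = 492820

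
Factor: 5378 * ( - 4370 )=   - 23501860 = - 2^2 *5^1 * 19^1 * 23^1*2689^1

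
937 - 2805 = - 1868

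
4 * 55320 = 221280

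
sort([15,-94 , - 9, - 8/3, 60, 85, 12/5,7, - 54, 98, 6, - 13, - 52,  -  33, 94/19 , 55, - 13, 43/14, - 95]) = [ - 95, - 94,-54, - 52 , - 33, - 13, - 13, - 9,  -  8/3, 12/5, 43/14, 94/19 , 6, 7 , 15, 55, 60, 85, 98]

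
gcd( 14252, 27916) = 28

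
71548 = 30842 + 40706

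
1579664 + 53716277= 55295941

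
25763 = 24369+1394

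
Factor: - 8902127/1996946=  - 2^(- 1)*7^( - 3) * 13^1*19^1*23^1*41^(-1 )*71^( - 1)*1567^1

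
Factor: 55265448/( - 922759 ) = - 2^3*3^1*7^1*463^( - 1) * 1993^( - 1 )*328961^1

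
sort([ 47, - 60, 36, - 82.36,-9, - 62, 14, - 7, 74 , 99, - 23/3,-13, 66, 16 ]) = [ - 82.36, - 62, - 60,-13, -9, - 23/3 ,  -  7,14, 16, 36, 47, 66, 74, 99]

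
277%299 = 277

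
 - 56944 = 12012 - 68956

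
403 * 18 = 7254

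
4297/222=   4297/222 = 19.36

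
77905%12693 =1747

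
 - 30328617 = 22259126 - 52587743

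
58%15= 13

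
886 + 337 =1223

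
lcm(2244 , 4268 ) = 217668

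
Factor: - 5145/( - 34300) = 3/20 =2^( - 2)*3^1*5^(- 1)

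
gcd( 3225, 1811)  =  1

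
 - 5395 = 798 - 6193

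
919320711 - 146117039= 773203672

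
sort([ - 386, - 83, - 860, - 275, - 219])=[ -860, - 386, - 275, - 219, - 83]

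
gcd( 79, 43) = 1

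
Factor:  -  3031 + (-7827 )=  - 2^1 * 61^1*89^1 =- 10858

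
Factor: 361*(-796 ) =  - 287356 = - 2^2 * 19^2*199^1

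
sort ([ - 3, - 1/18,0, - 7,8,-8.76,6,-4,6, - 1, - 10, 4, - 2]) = [ -10, - 8.76, -7,- 4,- 3 ,-2, - 1, - 1/18,0,4,6, 6,8]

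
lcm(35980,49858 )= 3490060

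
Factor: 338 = 2^1 * 13^2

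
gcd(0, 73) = 73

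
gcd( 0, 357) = 357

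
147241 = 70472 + 76769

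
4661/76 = 4661/76 = 61.33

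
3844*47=180668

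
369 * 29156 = 10758564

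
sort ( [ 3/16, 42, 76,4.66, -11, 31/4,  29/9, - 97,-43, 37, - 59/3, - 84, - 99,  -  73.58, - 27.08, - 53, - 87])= [ - 99,  -  97,  -  87,-84, -73.58, -53, - 43, -27.08,-59/3,-11, 3/16, 29/9,4.66, 31/4, 37, 42,  76]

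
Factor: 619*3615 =3^1*5^1*241^1*619^1 = 2237685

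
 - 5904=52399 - 58303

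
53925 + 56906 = 110831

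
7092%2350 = 42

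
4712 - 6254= - 1542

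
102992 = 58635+44357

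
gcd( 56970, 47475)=9495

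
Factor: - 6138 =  - 2^1*3^2 * 11^1*31^1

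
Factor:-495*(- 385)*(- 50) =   -  2^1 * 3^2*5^4*7^1*11^2 = - 9528750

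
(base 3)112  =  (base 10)14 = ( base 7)20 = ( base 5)24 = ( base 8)16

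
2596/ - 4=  - 649/1 = - 649.00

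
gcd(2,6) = 2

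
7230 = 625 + 6605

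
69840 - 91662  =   - 21822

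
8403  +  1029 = 9432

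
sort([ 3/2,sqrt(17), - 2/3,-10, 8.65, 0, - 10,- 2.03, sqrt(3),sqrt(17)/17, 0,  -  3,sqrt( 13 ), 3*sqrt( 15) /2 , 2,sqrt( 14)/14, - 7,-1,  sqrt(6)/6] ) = [ - 10, - 10,- 7 , - 3,-2.03,-1,-2/3, 0,0,sqrt( 17)/17 , sqrt( 14)/14,  sqrt(6)/6,3/2 , sqrt(3), 2,  sqrt(13) , sqrt(17), 3*sqrt( 15)/2, 8.65] 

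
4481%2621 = 1860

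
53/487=53/487 = 0.11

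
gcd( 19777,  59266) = 1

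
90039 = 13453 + 76586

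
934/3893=934/3893 = 0.24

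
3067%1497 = 73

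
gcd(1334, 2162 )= 46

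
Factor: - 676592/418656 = - 2^( - 1 ) * 3^( - 1 )*89^( - 1)*863^1 = -863/534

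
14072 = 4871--9201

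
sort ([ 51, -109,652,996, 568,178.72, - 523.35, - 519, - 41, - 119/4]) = [ - 523.35,-519, - 109, - 41, - 119/4,51, 178.72,568, 652,996 ] 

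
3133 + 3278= 6411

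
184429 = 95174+89255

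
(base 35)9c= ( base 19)h4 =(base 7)645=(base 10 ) 327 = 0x147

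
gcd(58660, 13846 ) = 14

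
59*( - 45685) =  - 2695415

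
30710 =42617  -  11907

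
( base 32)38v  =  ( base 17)BAA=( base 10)3359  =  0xD1F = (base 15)EDE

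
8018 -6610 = 1408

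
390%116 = 42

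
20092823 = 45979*437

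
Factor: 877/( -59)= - 59^(-1)*877^1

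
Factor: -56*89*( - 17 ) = 84728 =2^3*7^1*17^1*89^1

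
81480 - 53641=27839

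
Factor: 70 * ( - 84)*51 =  - 2^3*3^2* 5^1*7^2 * 17^1 = - 299880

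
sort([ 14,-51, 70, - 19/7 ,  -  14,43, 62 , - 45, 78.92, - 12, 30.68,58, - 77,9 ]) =[ - 77, - 51,  -  45, - 14, - 12, - 19/7,9, 14, 30.68 , 43 , 58, 62, 70,78.92]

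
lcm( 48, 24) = 48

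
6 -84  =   - 78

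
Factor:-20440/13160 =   -  73/47  =  - 47^(-1) * 73^1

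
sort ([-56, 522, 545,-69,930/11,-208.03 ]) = [ - 208.03, - 69, - 56,930/11,522,545 ] 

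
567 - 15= 552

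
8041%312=241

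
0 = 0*42522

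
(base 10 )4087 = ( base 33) 3OS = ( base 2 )111111110111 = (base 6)30531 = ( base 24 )727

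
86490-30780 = 55710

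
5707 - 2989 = 2718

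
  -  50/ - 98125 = 2/3925 = 0.00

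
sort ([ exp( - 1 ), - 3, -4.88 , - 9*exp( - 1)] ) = [ - 4.88, - 9*exp( - 1 ), - 3,exp( - 1) ] 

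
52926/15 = 3528+ 2/5 =3528.40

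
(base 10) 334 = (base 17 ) 12B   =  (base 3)110101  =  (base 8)516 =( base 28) BQ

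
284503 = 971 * 293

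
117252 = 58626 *2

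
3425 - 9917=-6492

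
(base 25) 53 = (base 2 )10000000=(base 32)40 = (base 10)128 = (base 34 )3q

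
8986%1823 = 1694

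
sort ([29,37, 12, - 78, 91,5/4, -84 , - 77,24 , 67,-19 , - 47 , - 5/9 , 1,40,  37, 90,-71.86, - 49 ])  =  [ - 84, - 78, - 77,-71.86,-49, -47,-19,-5/9,1,5/4, 12, 24,  29,37 , 37,  40 , 67,90,91 ]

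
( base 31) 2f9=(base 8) 4534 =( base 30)2jq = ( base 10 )2396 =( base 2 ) 100101011100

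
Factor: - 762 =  - 2^1 * 3^1*127^1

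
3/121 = 3/121 = 0.02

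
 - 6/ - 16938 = 1/2823=0.00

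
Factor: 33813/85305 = 11271/28435  =  3^1 *5^( - 1)*11^( - 2 )*13^1*17^2*47^( - 1)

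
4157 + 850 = 5007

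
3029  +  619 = 3648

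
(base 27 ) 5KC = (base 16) 1065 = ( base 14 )175B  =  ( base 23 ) 7LB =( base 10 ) 4197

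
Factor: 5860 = 2^2*5^1*293^1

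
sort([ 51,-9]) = [- 9, 51]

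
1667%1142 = 525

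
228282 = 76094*3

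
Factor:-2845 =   -  5^1*569^1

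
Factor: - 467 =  - 467^1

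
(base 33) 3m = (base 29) 45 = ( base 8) 171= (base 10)121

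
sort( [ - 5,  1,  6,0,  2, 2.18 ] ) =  [  -  5,0, 1, 2, 2.18,6 ]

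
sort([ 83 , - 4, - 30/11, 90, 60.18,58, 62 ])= [ - 4, - 30/11,  58, 60.18, 62, 83,90]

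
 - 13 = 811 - 824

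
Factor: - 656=-2^4 * 41^1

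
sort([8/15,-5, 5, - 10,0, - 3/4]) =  [ - 10, - 5, - 3/4,0, 8/15, 5]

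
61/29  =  61/29 = 2.10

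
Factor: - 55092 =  - 2^2 * 3^1*4591^1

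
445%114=103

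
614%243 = 128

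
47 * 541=25427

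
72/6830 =36/3415 = 0.01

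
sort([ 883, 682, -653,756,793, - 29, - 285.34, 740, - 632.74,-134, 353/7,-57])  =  [ -653, - 632.74, - 285.34,-134, - 57, - 29, 353/7, 682, 740 , 756,793,  883]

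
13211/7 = 13211/7 = 1887.29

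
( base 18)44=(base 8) 114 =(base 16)4C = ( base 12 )64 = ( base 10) 76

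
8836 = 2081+6755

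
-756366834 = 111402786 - 867769620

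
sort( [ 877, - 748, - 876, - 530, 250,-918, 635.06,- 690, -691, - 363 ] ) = [ - 918, - 876, -748, - 691, - 690,  -  530, - 363, 250,635.06, 877 ] 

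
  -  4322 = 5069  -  9391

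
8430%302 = 276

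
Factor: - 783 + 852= 3^1*23^1 = 69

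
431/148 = 2 + 135/148 = 2.91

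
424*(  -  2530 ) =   -  1072720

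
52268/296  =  176 + 43/74 = 176.58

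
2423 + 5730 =8153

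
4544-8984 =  - 4440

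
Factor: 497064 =2^3*3^1*139^1*149^1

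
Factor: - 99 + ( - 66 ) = -165 = - 3^1*5^1*11^1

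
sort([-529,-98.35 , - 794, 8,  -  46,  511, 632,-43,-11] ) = [ - 794, - 529,-98.35, - 46, - 43,  -  11,8 , 511, 632 ]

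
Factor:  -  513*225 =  - 3^5*5^2*19^1 = - 115425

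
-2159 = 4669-6828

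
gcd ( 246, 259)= 1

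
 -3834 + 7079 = 3245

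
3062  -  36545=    - 33483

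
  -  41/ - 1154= 41/1154=0.04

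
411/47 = 411/47 = 8.74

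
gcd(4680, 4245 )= 15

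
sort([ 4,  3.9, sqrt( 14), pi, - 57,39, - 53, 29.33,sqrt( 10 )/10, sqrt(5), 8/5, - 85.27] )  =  [ - 85.27, - 57, - 53 , sqrt( 10 ) /10,8/5,sqrt ( 5), pi, sqrt( 14 ),3.9, 4,29.33, 39 ] 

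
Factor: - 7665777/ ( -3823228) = 2^( - 2)*3^2*7^1*271^1*449^1*955807^( - 1) 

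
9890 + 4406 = 14296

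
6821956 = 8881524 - 2059568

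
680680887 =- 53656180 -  - 734337067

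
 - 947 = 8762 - 9709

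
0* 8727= 0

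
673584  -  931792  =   - 258208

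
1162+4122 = 5284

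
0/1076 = 0=0.00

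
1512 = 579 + 933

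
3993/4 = 3993/4 =998.25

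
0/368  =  0 = 0.00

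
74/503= 74/503   =  0.15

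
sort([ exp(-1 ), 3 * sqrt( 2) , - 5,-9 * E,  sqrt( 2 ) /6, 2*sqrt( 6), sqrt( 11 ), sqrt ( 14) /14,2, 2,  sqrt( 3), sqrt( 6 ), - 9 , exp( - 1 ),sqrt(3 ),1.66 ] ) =[- 9 * E, - 9, - 5, sqrt ( 2)/6,sqrt(14 )/14,  exp ( - 1 ), exp(  -  1 ), 1.66, sqrt( 3 ),sqrt( 3 ),2,2,sqrt (6),sqrt( 11 ), 3*sqrt( 2) , 2 * sqrt(6 )]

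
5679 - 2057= 3622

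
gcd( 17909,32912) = 1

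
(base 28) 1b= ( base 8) 47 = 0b100111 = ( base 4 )213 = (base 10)39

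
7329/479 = 7329/479  =  15.30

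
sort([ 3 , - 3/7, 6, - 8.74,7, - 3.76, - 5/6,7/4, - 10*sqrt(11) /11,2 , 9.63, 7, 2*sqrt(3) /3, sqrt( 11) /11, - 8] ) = [ - 8.74, - 8 , - 3.76, - 10 * sqrt(11) /11, - 5/6, - 3/7,  sqrt( 11)/11,2 * sqrt(3)/3,7/4,2, 3 , 6, 7, 7, 9.63]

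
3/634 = 3/634 = 0.00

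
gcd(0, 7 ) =7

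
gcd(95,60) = 5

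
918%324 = 270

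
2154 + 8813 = 10967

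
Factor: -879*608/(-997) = 534432/997 = 2^5*3^1 *19^1*293^1 * 997^( - 1) 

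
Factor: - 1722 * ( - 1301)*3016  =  6756811152 = 2^4*3^1*7^1*13^1*29^1*41^1*1301^1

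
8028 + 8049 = 16077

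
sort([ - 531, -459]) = [ - 531, - 459]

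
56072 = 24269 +31803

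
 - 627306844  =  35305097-662611941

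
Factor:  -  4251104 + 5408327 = 1157223 = 3^1*385741^1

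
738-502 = 236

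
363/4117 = 363/4117 = 0.09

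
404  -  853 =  - 449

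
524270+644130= 1168400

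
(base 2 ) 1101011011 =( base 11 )711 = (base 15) 3C4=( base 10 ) 859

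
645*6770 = 4366650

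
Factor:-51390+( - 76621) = -13^1*43^1*229^1= - 128011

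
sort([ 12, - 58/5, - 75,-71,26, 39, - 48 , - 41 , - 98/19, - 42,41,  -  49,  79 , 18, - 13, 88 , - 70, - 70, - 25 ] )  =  [ - 75, - 71, - 70, - 70, - 49, - 48, - 42 ,  -  41, - 25,  -  13,  -  58/5, - 98/19,12,18, 26 , 39 , 41 , 79, 88]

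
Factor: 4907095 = 5^1*981419^1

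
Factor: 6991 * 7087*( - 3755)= - 186042289835 = -5^1*19^1*373^1*751^1 * 6991^1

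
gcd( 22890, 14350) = 70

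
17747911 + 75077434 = 92825345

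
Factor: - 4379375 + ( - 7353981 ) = -11733356 = - 2^2*2933339^1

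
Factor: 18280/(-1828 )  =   - 10 = - 2^1*  5^1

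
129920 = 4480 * 29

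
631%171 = 118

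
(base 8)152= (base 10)106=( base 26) 42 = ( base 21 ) 51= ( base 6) 254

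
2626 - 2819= - 193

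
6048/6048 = 1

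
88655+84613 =173268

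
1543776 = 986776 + 557000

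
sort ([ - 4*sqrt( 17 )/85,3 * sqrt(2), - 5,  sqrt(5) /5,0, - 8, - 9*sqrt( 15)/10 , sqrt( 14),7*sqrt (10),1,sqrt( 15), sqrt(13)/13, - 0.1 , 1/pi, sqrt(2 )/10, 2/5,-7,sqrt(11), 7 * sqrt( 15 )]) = [ - 8,  -  7,-5,-9*sqrt(15)/10, -4*sqrt(17)/85, - 0.1 , 0,sqrt(2) /10, sqrt(13) /13, 1/pi,2/5,sqrt ( 5)/5, 1, sqrt(11),  sqrt(14) , sqrt(15), 3* sqrt(2 ),  7*sqrt( 10 ) , 7*sqrt(15 )]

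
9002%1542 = 1292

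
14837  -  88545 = -73708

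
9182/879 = 9182/879 = 10.45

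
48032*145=6964640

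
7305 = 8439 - 1134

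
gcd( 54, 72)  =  18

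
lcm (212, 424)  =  424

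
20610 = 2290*9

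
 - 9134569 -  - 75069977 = 65935408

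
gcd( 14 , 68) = 2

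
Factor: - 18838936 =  - 2^3*59^1*167^1*239^1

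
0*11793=0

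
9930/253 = 39+63/253 = 39.25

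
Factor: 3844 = 2^2*31^2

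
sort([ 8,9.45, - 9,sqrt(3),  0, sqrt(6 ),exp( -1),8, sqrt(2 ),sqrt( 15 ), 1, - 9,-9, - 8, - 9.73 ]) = [ - 9.73, - 9, - 9 , - 9,-8,0,exp( - 1 ), 1,sqrt (2 ),sqrt(3), sqrt( 6 ), sqrt( 15),8,8,9.45]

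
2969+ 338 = 3307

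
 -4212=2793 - 7005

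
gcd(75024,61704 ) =72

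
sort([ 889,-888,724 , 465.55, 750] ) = [ - 888 , 465.55, 724,750 , 889] 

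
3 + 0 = 3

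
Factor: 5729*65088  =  372889152 = 2^6*3^2*17^1*113^1*337^1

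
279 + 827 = 1106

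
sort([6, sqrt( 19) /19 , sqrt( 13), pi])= [ sqrt(19)/19,pi, sqrt(13),  6 ] 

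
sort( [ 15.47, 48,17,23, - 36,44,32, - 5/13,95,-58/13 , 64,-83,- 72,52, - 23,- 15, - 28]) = [-83, - 72, - 36,-28,-23, - 15,- 58/13,  -  5/13,15.47,17,23,32, 44, 48, 52,64,95] 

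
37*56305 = 2083285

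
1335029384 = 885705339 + 449324045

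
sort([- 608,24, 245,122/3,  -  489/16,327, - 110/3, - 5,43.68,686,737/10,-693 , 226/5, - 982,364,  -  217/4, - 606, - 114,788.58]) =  [ - 982, - 693, - 608 , - 606, - 114,-217/4,-110/3, - 489/16, - 5,24,  122/3, 43.68, 226/5,737/10,245 , 327,364,686, 788.58]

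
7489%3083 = 1323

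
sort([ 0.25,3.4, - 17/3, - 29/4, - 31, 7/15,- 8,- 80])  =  [-80,-31, -8, - 29/4, - 17/3, 0.25, 7/15,3.4]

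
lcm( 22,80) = 880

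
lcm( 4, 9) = 36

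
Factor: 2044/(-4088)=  - 1/2 = -  2^(-1)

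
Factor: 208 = 2^4 * 13^1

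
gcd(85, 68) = 17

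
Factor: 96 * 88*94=794112 = 2^9*3^1*11^1*47^1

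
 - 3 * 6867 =- 20601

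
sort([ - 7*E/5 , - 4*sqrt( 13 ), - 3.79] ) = [-4*sqrt(13), - 7*E/5, - 3.79 ]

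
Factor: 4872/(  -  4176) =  -2^ ( - 1)*3^( - 1)*  7^1 = - 7/6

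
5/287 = 5/287 = 0.02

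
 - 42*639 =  - 26838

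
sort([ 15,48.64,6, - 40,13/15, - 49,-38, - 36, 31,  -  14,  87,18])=[ - 49, - 40, -38, - 36,-14 , 13/15,  6,  15 , 18,31,48.64, 87]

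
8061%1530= 411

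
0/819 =0 =0.00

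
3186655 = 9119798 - 5933143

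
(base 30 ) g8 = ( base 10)488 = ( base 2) 111101000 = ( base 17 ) 1bc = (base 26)ik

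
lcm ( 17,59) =1003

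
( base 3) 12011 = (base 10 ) 139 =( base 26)59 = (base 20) 6j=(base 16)8B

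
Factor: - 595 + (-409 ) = -1004 = - 2^2*251^1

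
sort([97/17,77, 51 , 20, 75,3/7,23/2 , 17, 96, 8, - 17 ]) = [  -  17 , 3/7,97/17, 8,23/2,17,20, 51,75,77,96]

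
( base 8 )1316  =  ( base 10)718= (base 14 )394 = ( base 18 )23G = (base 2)1011001110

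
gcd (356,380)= 4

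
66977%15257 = 5949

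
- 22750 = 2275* ( - 10 )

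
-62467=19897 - 82364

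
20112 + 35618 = 55730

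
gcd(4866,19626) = 6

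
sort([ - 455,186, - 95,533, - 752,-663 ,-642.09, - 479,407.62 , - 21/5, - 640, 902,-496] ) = [ - 752, - 663, - 642.09, - 640, - 496, - 479,  -  455, - 95, - 21/5,186, 407.62, 533,902] 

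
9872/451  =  9872/451 = 21.89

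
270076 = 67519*4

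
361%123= 115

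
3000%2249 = 751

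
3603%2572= 1031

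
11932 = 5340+6592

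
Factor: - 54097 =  - 47^1*1151^1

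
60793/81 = 60793/81  =  750.53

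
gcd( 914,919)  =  1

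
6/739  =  6/739   =  0.01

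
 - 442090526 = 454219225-896309751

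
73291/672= 73291/672  =  109.06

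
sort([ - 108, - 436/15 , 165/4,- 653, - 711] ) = [ - 711, - 653, - 108 ,  -  436/15,165/4 ]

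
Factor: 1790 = 2^1 *5^1*179^1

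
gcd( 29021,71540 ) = 1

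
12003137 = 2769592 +9233545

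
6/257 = 6/257 =0.02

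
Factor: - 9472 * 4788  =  -2^10*3^2 * 7^1*19^1*37^1= - 45351936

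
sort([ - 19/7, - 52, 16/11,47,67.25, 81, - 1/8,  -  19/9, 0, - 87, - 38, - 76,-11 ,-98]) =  [-98, - 87 ,  -  76, -52,- 38 ,-11, - 19/7, - 19/9, - 1/8,0,16/11, 47, 67.25,81]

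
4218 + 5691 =9909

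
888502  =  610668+277834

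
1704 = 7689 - 5985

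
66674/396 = 33337/198=168.37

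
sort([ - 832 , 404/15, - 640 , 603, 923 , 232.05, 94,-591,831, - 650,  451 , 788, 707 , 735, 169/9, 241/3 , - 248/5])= [ - 832, - 650 , - 640, - 591, - 248/5,169/9, 404/15, 241/3,  94, 232.05,451, 603,  707, 735, 788 , 831,923 ] 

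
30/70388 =15/35194 = 0.00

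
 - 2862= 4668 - 7530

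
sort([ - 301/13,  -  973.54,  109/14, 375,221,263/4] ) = [ - 973.54, - 301/13, 109/14, 263/4,221,375]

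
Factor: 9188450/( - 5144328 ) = - 4594225/2572164 = -2^( - 2 )*3^(-2)*5^2  *7^( - 1 )* 59^( - 1) *127^1 * 173^(-1) * 1447^1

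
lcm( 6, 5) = 30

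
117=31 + 86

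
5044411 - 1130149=3914262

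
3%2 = 1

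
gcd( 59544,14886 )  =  14886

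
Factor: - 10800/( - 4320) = 5/2 = 2^(  -  1)*5^1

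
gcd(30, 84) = 6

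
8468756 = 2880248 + 5588508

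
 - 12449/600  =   - 21 + 151/600 = -20.75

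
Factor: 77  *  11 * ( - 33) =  - 3^1*7^1*11^3 =- 27951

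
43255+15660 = 58915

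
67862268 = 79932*849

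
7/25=7/25 =0.28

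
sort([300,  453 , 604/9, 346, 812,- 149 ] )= [-149,604/9 , 300 , 346,453,812]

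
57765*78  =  4505670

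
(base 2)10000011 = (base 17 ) 7C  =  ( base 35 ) 3q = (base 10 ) 131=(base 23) 5g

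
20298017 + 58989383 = 79287400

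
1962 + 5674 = 7636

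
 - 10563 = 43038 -53601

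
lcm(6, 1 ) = 6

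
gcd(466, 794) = 2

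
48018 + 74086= 122104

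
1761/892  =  1761/892 = 1.97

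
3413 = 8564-5151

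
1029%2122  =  1029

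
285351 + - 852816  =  -567465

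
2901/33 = 87 +10/11 = 87.91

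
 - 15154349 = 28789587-43943936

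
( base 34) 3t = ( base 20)6b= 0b10000011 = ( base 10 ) 131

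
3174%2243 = 931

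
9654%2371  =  170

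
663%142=95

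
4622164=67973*68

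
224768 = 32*7024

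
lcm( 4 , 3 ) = 12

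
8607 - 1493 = 7114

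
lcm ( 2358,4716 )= 4716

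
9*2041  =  18369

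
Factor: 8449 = 7^1*17^1*71^1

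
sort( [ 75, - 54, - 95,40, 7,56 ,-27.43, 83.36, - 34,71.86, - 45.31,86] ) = [-95, - 54, - 45.31,-34 , - 27.43,7,40,56,71.86,75, 83.36,86 ]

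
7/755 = 7/755 = 0.01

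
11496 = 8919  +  2577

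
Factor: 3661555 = 5^1*732311^1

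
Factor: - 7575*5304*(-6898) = 2^4 * 3^2*5^2*13^1*17^1*101^1*3449^1= 277146464400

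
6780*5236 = 35500080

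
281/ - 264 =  - 281/264= - 1.06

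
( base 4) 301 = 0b110001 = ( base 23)23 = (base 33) 1G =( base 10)49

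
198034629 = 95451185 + 102583444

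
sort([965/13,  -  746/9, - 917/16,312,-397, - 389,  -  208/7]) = [ - 397, - 389, - 746/9,  -  917/16, - 208/7 , 965/13,312 ]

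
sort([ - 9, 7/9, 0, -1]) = [-9, - 1 , 0, 7/9]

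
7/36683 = 7/36683 = 0.00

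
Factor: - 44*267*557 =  - 2^2*  3^1*11^1*89^1*557^1 = -6543636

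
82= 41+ 41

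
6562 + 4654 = 11216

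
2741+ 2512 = 5253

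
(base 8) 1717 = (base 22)207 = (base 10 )975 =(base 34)SN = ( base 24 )1gf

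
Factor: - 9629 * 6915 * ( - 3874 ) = 2^1*3^1 * 5^1*  13^1*149^1*461^1*9629^1  =  257948488590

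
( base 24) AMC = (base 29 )7e7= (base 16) 189C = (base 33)5pu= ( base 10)6300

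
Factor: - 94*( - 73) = 6862 = 2^1*47^1*73^1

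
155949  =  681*229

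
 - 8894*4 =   -  35576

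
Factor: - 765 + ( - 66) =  - 831 = - 3^1*277^1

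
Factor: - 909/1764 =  - 2^( - 2)*7^( -2) * 101^1 =- 101/196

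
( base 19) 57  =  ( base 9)123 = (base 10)102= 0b1100110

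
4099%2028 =43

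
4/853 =4/853 = 0.00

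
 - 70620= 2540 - 73160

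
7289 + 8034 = 15323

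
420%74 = 50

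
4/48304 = 1/12076 = 0.00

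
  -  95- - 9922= 9827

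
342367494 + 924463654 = 1266831148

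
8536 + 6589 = 15125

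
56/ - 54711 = -56/54711 = - 0.00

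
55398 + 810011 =865409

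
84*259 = 21756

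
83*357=29631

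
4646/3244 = 1 + 701/1622 = 1.43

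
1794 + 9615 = 11409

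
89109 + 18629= 107738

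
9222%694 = 200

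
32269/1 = 32269 = 32269.00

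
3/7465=3/7465 = 0.00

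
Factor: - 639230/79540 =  - 2^( - 1 )*41^( - 1) *659^1 = - 659/82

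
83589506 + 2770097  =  86359603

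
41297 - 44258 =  - 2961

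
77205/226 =77205/226 = 341.62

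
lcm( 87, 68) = 5916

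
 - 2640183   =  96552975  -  99193158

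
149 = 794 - 645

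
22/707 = 22/707 = 0.03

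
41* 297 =12177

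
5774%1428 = 62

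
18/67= 18/67 = 0.27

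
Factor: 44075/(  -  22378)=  - 2^(-1)*5^2*41^1 *43^1*67^( - 1 ) *167^( - 1)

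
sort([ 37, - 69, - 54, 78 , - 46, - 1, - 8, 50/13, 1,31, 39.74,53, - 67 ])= [ -69, - 67, - 54 , - 46,-8, - 1,1,50/13,31,37,39.74, 53, 78 ] 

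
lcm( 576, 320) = 2880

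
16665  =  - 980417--997082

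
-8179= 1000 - 9179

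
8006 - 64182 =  - 56176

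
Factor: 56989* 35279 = 35279^1*56989^1 = 2010514931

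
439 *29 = 12731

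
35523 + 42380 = 77903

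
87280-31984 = 55296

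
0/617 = 0 = 0.00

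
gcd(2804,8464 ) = 4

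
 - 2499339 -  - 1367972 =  - 1131367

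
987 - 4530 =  - 3543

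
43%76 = 43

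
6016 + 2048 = 8064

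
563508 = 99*5692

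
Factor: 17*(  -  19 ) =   -  323 =-17^1*19^1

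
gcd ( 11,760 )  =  1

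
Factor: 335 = 5^1 * 67^1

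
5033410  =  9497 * 530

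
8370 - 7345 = 1025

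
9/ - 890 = - 1 + 881/890 = - 0.01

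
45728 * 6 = 274368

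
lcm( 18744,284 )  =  18744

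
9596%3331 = 2934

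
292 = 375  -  83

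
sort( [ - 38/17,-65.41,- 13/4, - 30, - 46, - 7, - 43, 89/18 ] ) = [ - 65.41, - 46, - 43 , - 30 ,-7, - 13/4, - 38/17,  89/18]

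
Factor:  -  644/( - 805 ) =2^2*5^ (-1 ) = 4/5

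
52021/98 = 530+81/98  =  530.83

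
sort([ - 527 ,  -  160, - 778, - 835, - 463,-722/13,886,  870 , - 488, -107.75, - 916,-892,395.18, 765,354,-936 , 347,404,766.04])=[ -936 ,-916, - 892, - 835, - 778, - 527, - 488, - 463, - 160, - 107.75, -722/13,347,354,395.18, 404,765, 766.04,870 , 886]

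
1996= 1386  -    -  610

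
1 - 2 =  - 1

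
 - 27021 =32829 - 59850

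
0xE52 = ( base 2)111001010010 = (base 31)3P8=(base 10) 3666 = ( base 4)321102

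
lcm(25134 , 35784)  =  2111256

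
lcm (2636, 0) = 0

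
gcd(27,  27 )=27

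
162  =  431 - 269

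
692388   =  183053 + 509335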